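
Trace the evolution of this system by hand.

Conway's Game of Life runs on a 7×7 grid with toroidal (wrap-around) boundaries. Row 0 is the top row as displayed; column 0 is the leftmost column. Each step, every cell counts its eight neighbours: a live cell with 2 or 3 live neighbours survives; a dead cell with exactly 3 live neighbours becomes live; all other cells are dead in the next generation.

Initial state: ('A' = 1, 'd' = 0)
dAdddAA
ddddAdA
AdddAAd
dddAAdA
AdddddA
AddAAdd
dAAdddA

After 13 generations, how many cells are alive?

10

[0] dAdddAA
ddddAdA
AdddAAd
dddAAdA
AdddddA
AddAAdd
dAAdddA
[1] dAAdddA
ddddAdd
Adddddd
dddAAdd
AdddddA
ddAAdAd
dAAAAdA
[2] dAddAdd
AAddddd
dddAAdd
AdddddA
ddAddAA
dddddAd
ddddAdA
[3] dAdddAd
AAAAAdd
dAddddA
AddAAdA
AddddAd
ddddAdd
ddddAdd
[4] AAdddAd
dddAAAA
ddddddA
dAddAdd
AddAdAd
ddddAAd
ddddAAd
[5] AddAddd
ddddAdd
AddAddA
AdddAAA
dddAdAA
dddAddd
ddddddd
[6] ddddddd
AddAAdA
AddAddd
dddAddd
AddAddd
ddddAdd
ddddddd
[7] ddddddd
AddAAdA
AdAAddA
ddAAAdd
dddAAdd
ddddddd
ddddddd
[8] ddddddd
AAAAAAA
AdddddA
dAdddAd
ddAdAdd
ddddddd
ddddddd
[9] AAAAAAA
dAAAAAd
dddAddd
AAdddAA
ddddddd
ddddddd
ddddddd
[10] AdddddA
ddddddd
dddAddd
AdddddA
AdddddA
ddddddd
AAAAAAA
[11] ddAAAdd
ddddddd
ddddddd
AdddddA
AdddddA
ddAAAdd
dAAAAAd
[12] dAdddAd
dddAddd
ddddddd
AdddddA
AAdAdAA
AdddddA
dAdddAd
[13] ddAdAdd
ddddddd
ddddddd
dAdddAd
dAdddAd
ddAdAdd
dAdddAd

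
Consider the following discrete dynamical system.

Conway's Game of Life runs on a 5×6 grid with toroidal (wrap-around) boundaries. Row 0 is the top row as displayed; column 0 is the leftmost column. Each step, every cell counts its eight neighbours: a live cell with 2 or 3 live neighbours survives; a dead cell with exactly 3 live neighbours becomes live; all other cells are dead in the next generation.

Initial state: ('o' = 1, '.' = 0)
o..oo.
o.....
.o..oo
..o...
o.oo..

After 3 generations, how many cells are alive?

5

gen 0: o..oo.
o.....
.o..oo
..o...
o.oo..
gen 1: o.ooo.
oo.o..
oo...o
o.o.oo
..o.oo
gen 2: o.....
...o..
...o..
..o...
..o...
gen 3: ......
......
..oo..
..oo..
.o....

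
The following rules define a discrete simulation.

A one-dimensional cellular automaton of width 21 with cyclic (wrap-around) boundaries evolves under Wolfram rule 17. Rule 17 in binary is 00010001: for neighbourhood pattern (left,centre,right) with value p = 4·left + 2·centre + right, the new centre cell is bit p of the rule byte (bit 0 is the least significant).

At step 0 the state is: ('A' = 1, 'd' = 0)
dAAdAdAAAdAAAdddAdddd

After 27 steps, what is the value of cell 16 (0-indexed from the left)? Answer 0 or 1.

0

gen 0: dAAdAdAAAdAAAdddAdddd
gen 1: dddddddddddddAAddAAAA
gen 2: AAAAAAAAAAAAdddAddddd
gen 3: ddddddddddddAAddAAAAd
gen 4: AAAAAAAAAAAdddAdddddA
gen 5: dddddddddddAAddAAAAdd
gen 6: AAAAAAAAAAdddAdddddAA
gen 7: ddddddddddAAddAAAAddd
gen 8: AAAAAAAAAdddAdddddAAA
gen 9: dddddddddAAddAAAAdddd
gen 10: AAAAAAAAdddAdddddAAAA
gen 11: ddddddddAAddAAAAddddd
gen 12: AAAAAAAdddAdddddAAAAA
gen 13: dddddddAAddAAAAdddddd
gen 14: AAAAAAdddAdddddAAAAAA
gen 15: ddddddAAddAAAAddddddd
gen 16: AAAAAdddAdddddAAAAAAA
gen 17: dddddAAddAAAAdddddddd
gen 18: AAAAdddAdddddAAAAAAAA
gen 19: ddddAAddAAAAddddddddd
gen 20: AAAdddAdddddAAAAAAAAA
gen 21: dddAAddAAAAdddddddddd
gen 22: AAdddAdddddAAAAAAAAAA
gen 23: ddAAddAAAAddddddddddd
gen 24: AdddAdddddAAAAAAAAAAA
gen 25: dAAddAAAAdddddddddddd
gen 26: dddAdddddAAAAAAAAAAAA
gen 27: AAddAAAAddddddddddddd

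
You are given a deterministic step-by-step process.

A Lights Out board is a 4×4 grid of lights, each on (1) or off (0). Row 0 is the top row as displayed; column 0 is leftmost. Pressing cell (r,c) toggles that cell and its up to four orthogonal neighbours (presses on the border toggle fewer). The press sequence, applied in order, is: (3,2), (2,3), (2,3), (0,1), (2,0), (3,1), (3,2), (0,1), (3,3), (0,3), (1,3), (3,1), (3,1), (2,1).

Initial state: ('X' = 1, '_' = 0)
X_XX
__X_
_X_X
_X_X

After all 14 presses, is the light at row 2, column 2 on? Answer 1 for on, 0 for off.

1

t=0: X_XX
__X_
_X_X
_X_X
t=1: X_XX
__X_
_XXX
__X_
t=2: X_XX
__XX
_X__
__XX
t=3: X_XX
__X_
_XXX
__X_
t=4: _X_X
_XX_
_XXX
__X_
t=5: _X_X
XXX_
X_XX
X_X_
t=6: _X_X
XXX_
XXXX
_X__
t=7: _X_X
XXX_
XX_X
__XX
t=8: X_XX
X_X_
XX_X
__XX
t=9: X_XX
X_X_
XX__
____
t=10: X___
X_XX
XX__
____
t=11: X__X
X___
XX_X
____
t=12: X__X
X___
X__X
XXX_
t=13: X__X
X___
XX_X
____
t=14: X__X
XX__
__XX
_X__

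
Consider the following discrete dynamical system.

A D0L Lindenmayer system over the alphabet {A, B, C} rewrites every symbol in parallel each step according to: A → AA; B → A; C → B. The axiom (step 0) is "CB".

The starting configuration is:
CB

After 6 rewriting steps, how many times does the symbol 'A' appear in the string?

48

[0] CB
[1] BA
[2] AAA
[3] AAAAAA
[4] AAAAAAAAAAAA
[5] AAAAAAAAAAAAAAAAAAAAAAAA
[6] AAAAAAAAAAAAAAAAAAAAAAAAAAAAAAAAAAAAAAAAAAAAAAAA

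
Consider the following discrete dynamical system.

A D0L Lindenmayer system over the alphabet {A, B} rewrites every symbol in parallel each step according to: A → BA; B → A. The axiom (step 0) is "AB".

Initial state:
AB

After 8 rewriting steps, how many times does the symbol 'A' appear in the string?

t=0: AB
t=1: BAA
t=2: ABABA
t=3: BAABAABA
t=4: ABABAABABAABA
t=5: BAABAABABAABAABABAABA
t=6: ABABAABABAABAABABAABABAABAABABAABA
t=7: BAABAABABAABAABABAABABAABAABABAABAABABAABABAABAABABAABA
t=8: ABABAABABAABAABABAABABAABAABABAABAABABAABABAABAABABAABABAABAABABAABAABABAABABAABAABABAABA

55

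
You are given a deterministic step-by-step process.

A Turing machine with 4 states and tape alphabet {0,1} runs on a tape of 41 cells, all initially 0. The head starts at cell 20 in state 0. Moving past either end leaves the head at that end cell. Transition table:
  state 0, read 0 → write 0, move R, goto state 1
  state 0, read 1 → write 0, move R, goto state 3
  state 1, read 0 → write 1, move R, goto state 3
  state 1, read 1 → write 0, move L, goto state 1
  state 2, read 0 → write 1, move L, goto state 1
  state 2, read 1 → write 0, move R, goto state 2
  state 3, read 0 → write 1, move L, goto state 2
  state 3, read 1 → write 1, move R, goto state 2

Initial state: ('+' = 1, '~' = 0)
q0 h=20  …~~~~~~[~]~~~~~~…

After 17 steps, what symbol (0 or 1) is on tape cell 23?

1

k=0  q0 h=20  …~~~~~~[~]~~~~~~…
k=1  q1 h=21  …~~~~~~[~]~~~~~~…
k=2  q3 h=22  …~~~~~+[~]~~~~~~…
k=3  q2 h=21  …~~~~~~[+]+~~~~~…
k=4  q2 h=22  …~~~~~~[+]~~~~~~…
k=5  q2 h=23  …~~~~~~[~]~~~~~~…
k=6  q1 h=22  …~~~~~~[~]+~~~~~…
k=7  q3 h=23  …~~~~~+[+]~~~~~~…
k=8  q2 h=24  …~~~~++[~]~~~~~~…
k=9  q1 h=23  …~~~~~+[+]+~~~~~…
k=10  q1 h=22  …~~~~~~[+]~+~~~~…
k=11  q1 h=21  …~~~~~~[~]~~+~~~…
k=12  q3 h=22  …~~~~~+[~]~+~~~~…
k=13  q2 h=21  …~~~~~~[+]+~+~~~…
k=14  q2 h=22  …~~~~~~[+]~+~~~~…
k=15  q2 h=23  …~~~~~~[~]+~~~~~…
k=16  q1 h=22  …~~~~~~[~]++~~~~…
k=17  q3 h=23  …~~~~~+[+]+~~~~~…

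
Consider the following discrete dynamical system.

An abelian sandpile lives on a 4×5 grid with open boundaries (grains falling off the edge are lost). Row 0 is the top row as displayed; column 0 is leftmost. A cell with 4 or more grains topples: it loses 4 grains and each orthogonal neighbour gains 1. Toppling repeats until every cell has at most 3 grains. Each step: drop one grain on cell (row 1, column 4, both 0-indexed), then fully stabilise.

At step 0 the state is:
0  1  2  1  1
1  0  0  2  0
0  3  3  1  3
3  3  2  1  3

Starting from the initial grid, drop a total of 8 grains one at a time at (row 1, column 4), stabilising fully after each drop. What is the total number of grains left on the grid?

33

step 0: 0  1  2  1  1
1  0  0  2  0
0  3  3  1  3
3  3  2  1  3
step 1: 0  1  2  1  1
1  0  0  2  1
0  3  3  1  3
3  3  2  1  3
step 2: 0  1  2  1  1
1  0  0  2  2
0  3  3  1  3
3  3  2  1  3
step 3: 0  1  2  1  1
1  0  0  2  3
0  3  3  1  3
3  3  2  1  3
step 4: 0  1  2  1  2
1  0  0  3  1
0  3  3  2  1
3  3  2  2  0
step 5: 0  1  2  1  2
1  0  0  3  2
0  3  3  2  1
3  3  2  2  0
step 6: 0  1  2  1  2
1  0  0  3  3
0  3  3  2  1
3  3  2  2  0
step 7: 0  1  2  2  3
1  0  1  0  1
0  3  3  3  2
3  3  2  2  0
step 8: 0  1  2  2  3
1  0  1  0  2
0  3  3  3  2
3  3  2  2  0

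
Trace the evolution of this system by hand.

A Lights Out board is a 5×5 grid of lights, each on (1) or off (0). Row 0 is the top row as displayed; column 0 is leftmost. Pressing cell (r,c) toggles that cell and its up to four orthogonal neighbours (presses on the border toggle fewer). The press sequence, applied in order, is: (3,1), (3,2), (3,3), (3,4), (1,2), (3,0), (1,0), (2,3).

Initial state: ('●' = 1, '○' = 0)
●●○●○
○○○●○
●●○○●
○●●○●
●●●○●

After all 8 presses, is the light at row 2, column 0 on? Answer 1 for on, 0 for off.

1

t=0: ●●○●○
○○○●○
●●○○●
○●●○●
●●●○●
t=1: ●●○●○
○○○●○
●○○○●
●○○○●
●○●○●
t=2: ●●○●○
○○○●○
●○●○●
●●●●●
●○○○●
t=3: ●●○●○
○○○●○
●○●●●
●●○○○
●○○●●
t=4: ●●○●○
○○○●○
●○●●○
●●○●●
●○○●○
t=5: ●●●●○
○●●○○
●○○●○
●●○●●
●○○●○
t=6: ●●●●○
○●●○○
○○○●○
○○○●●
○○○●○
t=7: ○●●●○
●○●○○
●○○●○
○○○●●
○○○●○
t=8: ○●●●○
●○●●○
●○●○●
○○○○●
○○○●○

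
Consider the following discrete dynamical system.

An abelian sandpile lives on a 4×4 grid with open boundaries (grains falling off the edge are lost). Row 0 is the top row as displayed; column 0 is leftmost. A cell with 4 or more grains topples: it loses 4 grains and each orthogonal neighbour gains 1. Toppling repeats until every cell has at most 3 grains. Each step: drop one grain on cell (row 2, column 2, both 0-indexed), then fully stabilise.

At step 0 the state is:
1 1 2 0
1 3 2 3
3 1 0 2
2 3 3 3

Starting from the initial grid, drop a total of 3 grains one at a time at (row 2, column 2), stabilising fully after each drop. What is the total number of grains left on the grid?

0) 1 1 2 0
1 3 2 3
3 1 0 2
2 3 3 3
1) 1 1 2 0
1 3 2 3
3 1 1 2
2 3 3 3
2) 1 1 2 0
1 3 2 3
3 1 2 2
2 3 3 3
3) 1 1 2 0
1 3 2 3
3 1 3 2
2 3 3 3

33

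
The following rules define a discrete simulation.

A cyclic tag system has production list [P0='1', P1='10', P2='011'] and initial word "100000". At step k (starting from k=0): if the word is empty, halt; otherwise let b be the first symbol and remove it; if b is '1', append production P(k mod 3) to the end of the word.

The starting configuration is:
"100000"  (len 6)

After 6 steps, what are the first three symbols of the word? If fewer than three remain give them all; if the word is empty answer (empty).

1

gen 0: "100000"  (len 6)
gen 1: "000001"  (len 6)
gen 2: "00001"  (len 5)
gen 3: "0001"  (len 4)
gen 4: "001"  (len 3)
gen 5: "01"  (len 2)
gen 6: "1"  (len 1)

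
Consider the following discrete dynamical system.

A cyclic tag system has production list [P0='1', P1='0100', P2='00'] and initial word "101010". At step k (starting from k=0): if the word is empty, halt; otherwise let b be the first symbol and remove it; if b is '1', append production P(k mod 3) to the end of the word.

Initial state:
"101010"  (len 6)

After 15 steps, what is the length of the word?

step 0: "101010"  (len 6)
step 1: "010101"  (len 6)
step 2: "10101"  (len 5)
step 3: "010100"  (len 6)
step 4: "10100"  (len 5)
step 5: "01000100"  (len 8)
step 6: "1000100"  (len 7)
step 7: "0001001"  (len 7)
step 8: "001001"  (len 6)
step 9: "01001"  (len 5)
step 10: "1001"  (len 4)
step 11: "0010100"  (len 7)
step 12: "010100"  (len 6)
step 13: "10100"  (len 5)
step 14: "01000100"  (len 8)
step 15: "1000100"  (len 7)

7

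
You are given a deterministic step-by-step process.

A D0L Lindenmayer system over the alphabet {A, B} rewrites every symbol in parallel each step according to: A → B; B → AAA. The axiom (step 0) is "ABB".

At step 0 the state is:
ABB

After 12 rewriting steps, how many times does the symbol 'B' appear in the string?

step 0: ABB
step 1: BAAAAAA
step 2: AAABBBBBB
step 3: BBBAAAAAAAAAAAAAAAAAA
step 4: AAAAAAAAABBBBBBBBBBBBBBBBBB
step 5: BBBBBBBBBAAAAAAAAAAAAAAAAAAAAAAAAAAAAAAAAAAAAAAAAAAAAAAAAAAAAAA
step 6: AAAAAAAAAAAAAAAAAAAAAAAAAAABBBBBBBBBBBBBBBBBBBBBBBBBBBBBBBBBBBBBBBBBBBBBBBBBBBBBB
step 7: BBBBBBBBBBBBBBBBBBBBBBBBBBBAAAAAAAAAAAAAAAAAAAAAAAAAAAAAAA…AAAAAAAAAAAAAAAAAAAAAAAAAAAAAAAAAAAAAAAAAAAAAAAAAAAAAAAAAA  (len 189)
step 8: AAAAAAAAAAAAAAAAAAAAAAAAAAAAAAAAAAAAAAAAAAAAAAAAAAAAAAAAAA…BBBBBBBBBBBBBBBBBBBBBBBBBBBBBBBBBBBBBBBBBBBBBBBBBBBBBBBBBB  (len 243)
step 9: BBBBBBBBBBBBBBBBBBBBBBBBBBBBBBBBBBBBBBBBBBBBBBBBBBBBBBBBBB…AAAAAAAAAAAAAAAAAAAAAAAAAAAAAAAAAAAAAAAAAAAAAAAAAAAAAAAAAA  (len 567)
step 10: AAAAAAAAAAAAAAAAAAAAAAAAAAAAAAAAAAAAAAAAAAAAAAAAAAAAAAAAAA…BBBBBBBBBBBBBBBBBBBBBBBBBBBBBBBBBBBBBBBBBBBBBBBBBBBBBBBBBB  (len 729)
step 11: BBBBBBBBBBBBBBBBBBBBBBBBBBBBBBBBBBBBBBBBBBBBBBBBBBBBBBBBBB…AAAAAAAAAAAAAAAAAAAAAAAAAAAAAAAAAAAAAAAAAAAAAAAAAAAAAAAAAA  (len 1701)
step 12: AAAAAAAAAAAAAAAAAAAAAAAAAAAAAAAAAAAAAAAAAAAAAAAAAAAAAAAAAA…BBBBBBBBBBBBBBBBBBBBBBBBBBBBBBBBBBBBBBBBBBBBBBBBBBBBBBBBBB  (len 2187)

1458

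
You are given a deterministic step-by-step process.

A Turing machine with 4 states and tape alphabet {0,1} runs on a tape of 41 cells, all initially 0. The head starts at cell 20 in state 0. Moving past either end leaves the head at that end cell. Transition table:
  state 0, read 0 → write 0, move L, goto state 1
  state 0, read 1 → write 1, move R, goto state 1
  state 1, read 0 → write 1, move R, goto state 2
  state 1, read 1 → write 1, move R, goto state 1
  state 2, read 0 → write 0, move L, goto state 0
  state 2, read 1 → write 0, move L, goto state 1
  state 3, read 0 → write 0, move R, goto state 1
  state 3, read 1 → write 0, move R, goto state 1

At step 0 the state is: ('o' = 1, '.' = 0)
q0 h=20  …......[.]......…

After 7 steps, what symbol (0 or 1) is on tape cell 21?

0

step 0: q0 h=20  …......[.]......…
step 1: q1 h=19  …......[.]......…
step 2: q2 h=20  ….....o[.]......…
step 3: q0 h=19  …......[o]......…
step 4: q1 h=20  ….....o[.]......…
step 5: q2 h=21  …....oo[.]......…
step 6: q0 h=20  ….....o[o]......…
step 7: q1 h=21  …....oo[.]......…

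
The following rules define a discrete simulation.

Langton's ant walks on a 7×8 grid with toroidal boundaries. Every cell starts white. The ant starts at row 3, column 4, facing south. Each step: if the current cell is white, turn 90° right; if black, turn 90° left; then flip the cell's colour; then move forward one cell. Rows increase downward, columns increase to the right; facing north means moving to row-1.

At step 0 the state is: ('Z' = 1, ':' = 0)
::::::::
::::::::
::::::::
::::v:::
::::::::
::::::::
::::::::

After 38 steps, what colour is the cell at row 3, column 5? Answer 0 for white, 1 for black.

gen 0: ::::::::
::::::::
::::::::
::::v:::
::::::::
::::::::
::::::::
gen 1: ::::::::
::::::::
::::::::
:::<Z:::
::::::::
::::::::
::::::::
gen 2: ::::::::
::::::::
:::^::::
:::ZZ:::
::::::::
::::::::
::::::::
gen 3: ::::::::
::::::::
:::Z>:::
:::ZZ:::
::::::::
::::::::
::::::::
gen 4: ::::::::
::::::::
:::ZZ:::
:::Zv:::
::::::::
::::::::
::::::::
gen 5: ::::::::
::::::::
:::ZZ:::
:::Z:>::
::::::::
::::::::
::::::::
gen 6: ::::::::
::::::::
:::ZZ:::
:::Z:Z::
:::::v::
::::::::
::::::::
gen 7: ::::::::
::::::::
:::ZZ:::
:::Z:Z::
::::<Z::
::::::::
::::::::
gen 8: ::::::::
::::::::
:::ZZ:::
:::Z^Z::
::::ZZ::
::::::::
::::::::
gen 9: ::::::::
::::::::
:::ZZ:::
:::ZZ>::
::::ZZ::
::::::::
::::::::
gen 10: ::::::::
::::::::
:::ZZ^::
:::ZZ:::
::::ZZ::
::::::::
::::::::
gen 11: ::::::::
::::::::
:::ZZZ>:
:::ZZ:::
::::ZZ::
::::::::
::::::::
gen 12: ::::::::
::::::::
:::ZZZZ:
:::ZZ:v:
::::ZZ::
::::::::
::::::::
gen 13: ::::::::
::::::::
:::ZZZZ:
:::ZZ<Z:
::::ZZ::
::::::::
::::::::
gen 14: ::::::::
::::::::
:::ZZ^Z:
:::ZZZZ:
::::ZZ::
::::::::
::::::::
gen 15: ::::::::
::::::::
:::Z<:Z:
:::ZZZZ:
::::ZZ::
::::::::
::::::::
gen 16: ::::::::
::::::::
:::Z::Z:
:::ZvZZ:
::::ZZ::
::::::::
::::::::
gen 17: ::::::::
::::::::
:::Z::Z:
:::Z:>Z:
::::ZZ::
::::::::
::::::::
gen 18: ::::::::
::::::::
:::Z:^Z:
:::Z::Z:
::::ZZ::
::::::::
::::::::
gen 19: ::::::::
::::::::
:::Z:Z>:
:::Z::Z:
::::ZZ::
::::::::
::::::::
gen 20: ::::::::
::::::^:
:::Z:Z::
:::Z::Z:
::::ZZ::
::::::::
::::::::
gen 21: ::::::::
::::::Z>
:::Z:Z::
:::Z::Z:
::::ZZ::
::::::::
::::::::
gen 22: ::::::::
::::::ZZ
:::Z:Z:v
:::Z::Z:
::::ZZ::
::::::::
::::::::
gen 23: ::::::::
::::::ZZ
:::Z:Z<Z
:::Z::Z:
::::ZZ::
::::::::
::::::::
gen 24: ::::::::
::::::^Z
:::Z:ZZZ
:::Z::Z:
::::ZZ::
::::::::
::::::::
gen 25: ::::::::
:::::<:Z
:::Z:ZZZ
:::Z::Z:
::::ZZ::
::::::::
::::::::
gen 26: :::::^::
:::::Z:Z
:::Z:ZZZ
:::Z::Z:
::::ZZ::
::::::::
::::::::
gen 27: :::::Z>:
:::::Z:Z
:::Z:ZZZ
:::Z::Z:
::::ZZ::
::::::::
::::::::
gen 28: :::::ZZ:
:::::ZvZ
:::Z:ZZZ
:::Z::Z:
::::ZZ::
::::::::
::::::::
gen 29: :::::ZZ:
:::::<ZZ
:::Z:ZZZ
:::Z::Z:
::::ZZ::
::::::::
::::::::
gen 30: :::::ZZ:
::::::ZZ
:::Z:vZZ
:::Z::Z:
::::ZZ::
::::::::
::::::::
gen 31: :::::ZZ:
::::::ZZ
:::Z::>Z
:::Z::Z:
::::ZZ::
::::::::
::::::::
gen 32: :::::ZZ:
::::::^Z
:::Z:::Z
:::Z::Z:
::::ZZ::
::::::::
::::::::
gen 33: :::::ZZ:
:::::<:Z
:::Z:::Z
:::Z::Z:
::::ZZ::
::::::::
::::::::
gen 34: :::::^Z:
:::::Z:Z
:::Z:::Z
:::Z::Z:
::::ZZ::
::::::::
::::::::
gen 35: ::::<:Z:
:::::Z:Z
:::Z:::Z
:::Z::Z:
::::ZZ::
::::::::
::::::::
gen 36: ::::Z:Z:
:::::Z:Z
:::Z:::Z
:::Z::Z:
::::ZZ::
::::::::
::::^:::
gen 37: ::::Z:Z:
:::::Z:Z
:::Z:::Z
:::Z::Z:
::::ZZ::
::::::::
::::Z>::
gen 38: ::::ZvZ:
:::::Z:Z
:::Z:::Z
:::Z::Z:
::::ZZ::
::::::::
::::ZZ::

0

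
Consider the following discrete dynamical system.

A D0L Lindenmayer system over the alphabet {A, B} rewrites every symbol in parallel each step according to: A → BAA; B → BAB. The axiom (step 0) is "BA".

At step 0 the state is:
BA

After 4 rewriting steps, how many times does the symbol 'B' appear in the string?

0) BA
1) BABBAA
2) BABBAABABBABBAABAA
3) BABBAABABBABBAABAABABBAABABBABBAABABBABBAABAABABBAABAA
4) BABBAABABBABBAABAABABBAABABBABBAABABBABBAABAABABBAABAABABB…ABABBABBAABABBABBAABAABABBAABAABABBAABABBABBAABAABABBAABAA  (len 162)

81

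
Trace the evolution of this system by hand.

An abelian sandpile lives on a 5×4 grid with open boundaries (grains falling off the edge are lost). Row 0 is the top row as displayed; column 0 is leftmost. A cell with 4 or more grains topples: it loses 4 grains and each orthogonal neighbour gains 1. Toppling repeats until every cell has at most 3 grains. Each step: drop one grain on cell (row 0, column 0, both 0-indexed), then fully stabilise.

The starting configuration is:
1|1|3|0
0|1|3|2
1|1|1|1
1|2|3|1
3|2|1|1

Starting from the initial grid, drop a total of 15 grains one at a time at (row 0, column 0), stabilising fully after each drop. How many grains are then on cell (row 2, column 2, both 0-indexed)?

t=0: 1|1|3|0
0|1|3|2
1|1|1|1
1|2|3|1
3|2|1|1
t=1: 2|1|3|0
0|1|3|2
1|1|1|1
1|2|3|1
3|2|1|1
t=2: 3|1|3|0
0|1|3|2
1|1|1|1
1|2|3|1
3|2|1|1
t=3: 0|2|3|0
1|1|3|2
1|1|1|1
1|2|3|1
3|2|1|1
t=4: 1|2|3|0
1|1|3|2
1|1|1|1
1|2|3|1
3|2|1|1
t=5: 2|2|3|0
1|1|3|2
1|1|1|1
1|2|3|1
3|2|1|1
t=6: 3|2|3|0
1|1|3|2
1|1|1|1
1|2|3|1
3|2|1|1
t=7: 0|3|3|0
2|1|3|2
1|1|1|1
1|2|3|1
3|2|1|1
t=8: 1|3|3|0
2|1|3|2
1|1|1|1
1|2|3|1
3|2|1|1
t=9: 2|3|3|0
2|1|3|2
1|1|1|1
1|2|3|1
3|2|1|1
t=10: 3|3|3|0
2|1|3|2
1|1|1|1
1|2|3|1
3|2|1|1
t=11: 1|1|1|1
3|3|0|3
1|1|2|1
1|2|3|1
3|2|1|1
t=12: 2|1|1|1
3|3|0|3
1|1|2|1
1|2|3|1
3|2|1|1
t=13: 3|1|1|1
3|3|0|3
1|1|2|1
1|2|3|1
3|2|1|1
t=14: 1|3|1|1
1|0|1|3
2|2|2|1
1|2|3|1
3|2|1|1
t=15: 2|3|1|1
1|0|1|3
2|2|2|1
1|2|3|1
3|2|1|1

2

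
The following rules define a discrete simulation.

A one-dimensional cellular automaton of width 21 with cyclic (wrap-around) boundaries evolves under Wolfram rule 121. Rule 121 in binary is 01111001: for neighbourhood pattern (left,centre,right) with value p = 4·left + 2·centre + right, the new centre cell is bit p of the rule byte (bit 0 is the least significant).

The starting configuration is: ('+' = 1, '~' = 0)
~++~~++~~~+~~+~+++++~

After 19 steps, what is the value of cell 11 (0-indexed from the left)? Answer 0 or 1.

1

gen 0: ~++~~++~~~+~~+~+++++~
gen 1: ~+++~++++~~+~~++~~~++
gen 2: ++~+++~~++~~+~++++~++
gen 3: ~+++~++~+++~~++~~+++~
gen 4: ~+~++++++~++~+++~+~++
gen 5: +~++~~~~++++++~++~+++
gen 6: +++++++~+~~~~++++++~~
gen 7: +~~~~~++~+++~+~~~~++~
gen 8: ~++++~++++~++~+++~+++
gen 9: ++~~+++~~++++++~+++~+
gen 10: ~++~+~++~+~~~~+++~+++
gen 11: ++++~++++~+++~+~+++~+
gen 12: ~~~+++~~+++~++~++~+++
gen 13: ++~+~++~+~+++++++++~+
gen 14: ~++~++++~++~~~~~~~+++
gen 15: +++++~~++++++++++~+~+
gen 16: ~~~~++~+~~~~~~~~++~++
gen 17: +++~+++~+++++++~+++++
gen 18: ~~+++~+++~~~~~+++~~~~
gen 19: +~+~+++~+++++~+~+++++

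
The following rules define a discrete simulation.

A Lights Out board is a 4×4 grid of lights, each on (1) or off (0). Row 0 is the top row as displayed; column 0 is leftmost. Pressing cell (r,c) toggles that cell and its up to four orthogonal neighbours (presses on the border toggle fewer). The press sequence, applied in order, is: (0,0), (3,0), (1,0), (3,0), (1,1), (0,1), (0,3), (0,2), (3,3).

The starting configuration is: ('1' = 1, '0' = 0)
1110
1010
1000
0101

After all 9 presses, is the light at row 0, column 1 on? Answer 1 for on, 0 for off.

gen 0: 1110
1010
1000
0101
gen 1: 0010
0010
1000
0101
gen 2: 0010
0010
0000
1001
gen 3: 1010
1110
1000
1001
gen 4: 1010
1110
0000
0101
gen 5: 1110
0000
0100
0101
gen 6: 0000
0100
0100
0101
gen 7: 0011
0101
0100
0101
gen 8: 0100
0111
0100
0101
gen 9: 0100
0111
0101
0110

1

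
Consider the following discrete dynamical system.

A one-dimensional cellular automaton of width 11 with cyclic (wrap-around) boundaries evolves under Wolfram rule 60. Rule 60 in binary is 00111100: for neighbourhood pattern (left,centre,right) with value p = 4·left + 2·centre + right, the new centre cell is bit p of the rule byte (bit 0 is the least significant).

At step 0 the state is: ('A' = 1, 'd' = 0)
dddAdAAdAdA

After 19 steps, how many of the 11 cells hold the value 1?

6

[0] dddAdAAdAdA
[1] AddAAAdAAAA
[2] dAdAddAAddd
[3] dAAAAdAdAdd
[4] dAdddAAAAAd
[5] dAAddAddddA
[6] AAdAdAAdddA
[7] ddAAAAdAddA
[8] AdAdddAAAdA
[9] dAAAddAddAA
[10] AAddAdAAdAd
[11] AdAdAAAdAAA
[12] dAAAAddAAdd
[13] dAdddAdAdAd
[14] dAAddAAAAAA
[15] AAdAdAddddd
[16] AdAAAAAdddd
[17] AAAddddAddd
[18] AddAdddAAdd
[19] AAdAAddAdAd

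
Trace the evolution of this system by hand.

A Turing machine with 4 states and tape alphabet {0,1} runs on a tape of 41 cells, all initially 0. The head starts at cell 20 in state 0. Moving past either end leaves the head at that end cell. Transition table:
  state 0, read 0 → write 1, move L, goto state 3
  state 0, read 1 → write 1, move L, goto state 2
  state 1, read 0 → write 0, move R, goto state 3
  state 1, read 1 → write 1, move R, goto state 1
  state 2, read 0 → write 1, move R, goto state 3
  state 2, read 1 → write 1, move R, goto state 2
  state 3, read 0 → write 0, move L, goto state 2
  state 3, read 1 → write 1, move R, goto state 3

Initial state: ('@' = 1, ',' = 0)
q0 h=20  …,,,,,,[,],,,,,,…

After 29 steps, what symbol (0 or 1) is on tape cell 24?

1

0) q0 h=20  …,,,,,,[,],,,,,,…
1) q3 h=19  …,,,,,,[,]@,,,,,…
2) q2 h=18  …,,,,,,[,],@,,,,…
3) q3 h=19  …,,,,,@[,]@,,,,,…
4) q2 h=18  …,,,,,,[@],@,,,,…
5) q2 h=19  …,,,,,@[,]@,,,,,…
6) q3 h=20  …,,,,@@[@],,,,,,…
7) q3 h=21  …,,,@@@[,],,,,,,…
8) q2 h=20  …,,,,@@[@],,,,,,…
9) q2 h=21  …,,,@@@[,],,,,,,…
10) q3 h=22  …,,@@@@[,],,,,,,…
11) q2 h=21  …,,,@@@[@],,,,,,…
12) q2 h=22  …,,@@@@[,],,,,,,…
13) q3 h=23  …,@@@@@[,],,,,,,…
14) q2 h=22  …,,@@@@[@],,,,,,…
15) q2 h=23  …,@@@@@[,],,,,,,…
16) q3 h=24  …@@@@@@[,],,,,,,…
17) q2 h=23  …,@@@@@[@],,,,,,…
18) q2 h=24  …@@@@@@[,],,,,,,…
19) q3 h=25  …@@@@@@[,],,,,,,…
20) q2 h=24  …@@@@@@[@],,,,,,…
21) q2 h=25  …@@@@@@[,],,,,,,…
22) q3 h=26  …@@@@@@[,],,,,,,…
23) q2 h=25  …@@@@@@[@],,,,,,…
24) q2 h=26  …@@@@@@[,],,,,,,…
25) q3 h=27  …@@@@@@[,],,,,,,…
26) q2 h=26  …@@@@@@[@],,,,,,…
27) q2 h=27  …@@@@@@[,],,,,,,…
28) q3 h=28  …@@@@@@[,],,,,,,…
29) q2 h=27  …@@@@@@[@],,,,,,…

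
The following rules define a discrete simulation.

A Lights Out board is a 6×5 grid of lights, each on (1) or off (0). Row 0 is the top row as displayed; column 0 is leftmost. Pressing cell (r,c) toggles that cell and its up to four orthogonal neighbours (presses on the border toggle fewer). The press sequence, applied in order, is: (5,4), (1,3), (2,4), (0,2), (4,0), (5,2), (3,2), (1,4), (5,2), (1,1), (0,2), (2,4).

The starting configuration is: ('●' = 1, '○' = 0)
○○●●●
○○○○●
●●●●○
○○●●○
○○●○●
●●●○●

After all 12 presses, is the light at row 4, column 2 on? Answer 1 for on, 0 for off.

gen 0: ○○●●●
○○○○●
●●●●○
○○●●○
○○●○●
●●●○●
gen 1: ○○●●●
○○○○●
●●●●○
○○●●○
○○●○○
●●●●○
gen 2: ○○●○●
○○●●○
●●●○○
○○●●○
○○●○○
●●●●○
gen 3: ○○●○●
○○●●●
●●●●●
○○●●●
○○●○○
●●●●○
gen 4: ○●○●●
○○○●●
●●●●●
○○●●●
○○●○○
●●●●○
gen 5: ○●○●●
○○○●●
●●●●●
●○●●●
●●●○○
○●●●○
gen 6: ○●○●●
○○○●●
●●●●●
●○●●●
●●○○○
○○○○○
gen 7: ○●○●●
○○○●●
●●○●●
●●○○●
●●●○○
○○○○○
gen 8: ○●○●○
○○○○○
●●○●○
●●○○●
●●●○○
○○○○○
gen 9: ○●○●○
○○○○○
●●○●○
●●○○●
●●○○○
○●●●○
gen 10: ○○○●○
●●●○○
●○○●○
●●○○●
●●○○○
○●●●○
gen 11: ○●●○○
●●○○○
●○○●○
●●○○●
●●○○○
○●●●○
gen 12: ○●●○○
●●○○●
●○○○●
●●○○○
●●○○○
○●●●○

0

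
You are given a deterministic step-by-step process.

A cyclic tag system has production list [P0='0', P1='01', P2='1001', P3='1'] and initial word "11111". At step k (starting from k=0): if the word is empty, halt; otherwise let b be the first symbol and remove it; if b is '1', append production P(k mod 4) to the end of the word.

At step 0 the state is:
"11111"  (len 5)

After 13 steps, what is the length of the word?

[0] "11111"  (len 5)
[1] "11110"  (len 5)
[2] "111001"  (len 6)
[3] "110011001"  (len 9)
[4] "100110011"  (len 9)
[5] "001100110"  (len 9)
[6] "01100110"  (len 8)
[7] "1100110"  (len 7)
[8] "1001101"  (len 7)
[9] "0011010"  (len 7)
[10] "011010"  (len 6)
[11] "11010"  (len 5)
[12] "10101"  (len 5)
[13] "01010"  (len 5)

5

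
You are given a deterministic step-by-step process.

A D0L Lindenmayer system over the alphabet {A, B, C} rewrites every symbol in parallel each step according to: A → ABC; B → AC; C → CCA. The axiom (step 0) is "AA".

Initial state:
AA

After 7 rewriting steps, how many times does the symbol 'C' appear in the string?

step 0: AA
step 1: ABCABC
step 2: ABCACCCAABCACCCA
step 3: ABCACCCAABCCCACCACCAABCABCACCCAABCCCACCACCAABC
step 4: ABCACCCAABCCCACCACCAABCABCACCCACCACCAABCCCACCAABCCCACCAABC…ABCCCACCACCAABCABCACCCACCACCAABCCCACCAABCCCACCAABCABCACCCA  (len 132)
step 5: ABCACCCAABCCCACCACCAABCABCACCCACCACCAABCCCACCAABCCCACCAABC…CABCACCCACCACCAABCCCACCAABCABCACCCAABCACCCAABCCCACCACCAABC  (len 380)
step 6: ABCACCCAABCCCACCACCAABCABCACCCACCACCAABCCCACCAABCCCACCAABC…ABCCCACCACCAABCABCACCCACCACCAABCCCACCAABCCCACCAABCABCACCCA  (len 1094)
step 7: ABCACCCAABCCCACCACCAABCABCACCCACCACCAABCCCACCAABCCCACCAABC…CABCACCCACCACCAABCCCACCAABCABCACCCAABCACCCAABCCCACCACCAABC  (len 3150)

1676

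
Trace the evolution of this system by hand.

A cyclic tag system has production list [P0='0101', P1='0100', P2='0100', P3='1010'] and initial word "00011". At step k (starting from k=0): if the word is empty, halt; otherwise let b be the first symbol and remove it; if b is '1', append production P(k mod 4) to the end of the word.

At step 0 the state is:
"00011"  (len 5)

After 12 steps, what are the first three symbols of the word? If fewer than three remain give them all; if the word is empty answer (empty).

101

[0] "00011"  (len 5)
[1] "0011"  (len 4)
[2] "011"  (len 3)
[3] "11"  (len 2)
[4] "11010"  (len 5)
[5] "10100101"  (len 8)
[6] "01001010100"  (len 11)
[7] "1001010100"  (len 10)
[8] "0010101001010"  (len 13)
[9] "010101001010"  (len 12)
[10] "10101001010"  (len 11)
[11] "01010010100100"  (len 14)
[12] "1010010100100"  (len 13)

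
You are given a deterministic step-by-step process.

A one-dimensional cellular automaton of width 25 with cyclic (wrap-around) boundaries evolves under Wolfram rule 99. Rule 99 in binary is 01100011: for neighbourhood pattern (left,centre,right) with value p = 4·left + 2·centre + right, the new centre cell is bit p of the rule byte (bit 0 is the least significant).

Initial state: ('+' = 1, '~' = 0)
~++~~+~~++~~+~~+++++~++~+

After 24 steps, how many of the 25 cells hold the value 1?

12

gen 0: ~++~~+~~++~~+~~+++++~++~+
gen 1: +~+~+~~+~+~+~~+~~~~++~++~
gen 2: ~+~+~~+~+~+~~+~~+++~++~++
gen 3: +~+~~+~+~+~~+~~+~~++~++~+
gen 4: ++~~+~+~+~~+~~+~~+~++~++~
gen 5: ~+~+~+~+~~+~~+~~+~+~++~++
gen 6: +~+~+~+~~+~~+~~+~+~+~++~+
gen 7: ++~+~+~~+~~+~~+~+~+~+~++~
gen 8: ~++~+~~+~~+~~+~+~+~+~+~++
gen 9: +~++~~+~~+~~+~+~+~+~+~+~+
gen 10: ++~+~+~~+~~+~+~+~+~+~+~+~
gen 11: ~++~+~~+~~+~+~+~+~+~+~+~+
gen 12: +~++~~+~~+~+~+~+~+~+~+~+~
gen 13: ~+~+~+~~+~+~+~+~+~+~+~+~+
gen 14: +~+~+~~+~+~+~+~+~+~+~+~+~
gen 15: ~+~+~~+~+~+~+~+~+~+~+~+~+
gen 16: +~+~~+~+~+~+~+~+~+~+~+~+~
gen 17: ~+~~+~+~+~+~+~+~+~+~+~+~+
gen 18: +~~+~+~+~+~+~+~+~+~+~+~+~
gen 19: ~~+~+~+~+~+~+~+~+~+~+~+~+
gen 20: ~+~+~+~+~+~+~+~+~+~+~+~+~
gen 21: +~+~+~+~+~+~+~+~+~+~+~+~~
gen 22: ~+~+~+~+~+~+~+~+~+~+~+~~+
gen 23: +~+~+~+~+~+~+~+~+~+~+~~+~
gen 24: ~+~+~+~+~+~+~+~+~+~+~~+~+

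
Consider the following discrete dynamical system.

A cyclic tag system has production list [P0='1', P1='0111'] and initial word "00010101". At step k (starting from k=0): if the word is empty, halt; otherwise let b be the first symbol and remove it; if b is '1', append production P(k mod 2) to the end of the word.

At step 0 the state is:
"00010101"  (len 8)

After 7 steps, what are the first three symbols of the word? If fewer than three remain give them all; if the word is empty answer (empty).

101

gen 0: "00010101"  (len 8)
gen 1: "0010101"  (len 7)
gen 2: "010101"  (len 6)
gen 3: "10101"  (len 5)
gen 4: "01010111"  (len 8)
gen 5: "1010111"  (len 7)
gen 6: "0101110111"  (len 10)
gen 7: "101110111"  (len 9)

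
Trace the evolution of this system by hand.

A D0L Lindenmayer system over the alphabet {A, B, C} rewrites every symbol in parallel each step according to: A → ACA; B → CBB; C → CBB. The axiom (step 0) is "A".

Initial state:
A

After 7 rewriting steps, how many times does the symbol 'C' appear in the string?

729

t=0: A
t=1: ACA
t=2: ACACBBACA
t=3: ACACBBACACBBCBBCBBACACBBACA
t=4: ACACBBACACBBCBBCBBACACBBACACBBCBBCBBCBBCBBCBBCBBCBBCBBACACBBACACBBCBBCBBACACBBACA
t=5: ACACBBACACBBCBBCBBACACBBACACBBCBBCBBCBBCBBCBBCBBCBBCBBACAC…BACACBBCBBCBBCBBCBBCBBCBBCBBCBBACACBBACACBBCBBCBBACACBBACA  (len 243)
t=6: ACACBBACACBBCBBCBBACACBBACACBBCBBCBBCBBCBBCBBCBBCBBCBBACAC…BACACBBCBBCBBCBBCBBCBBCBBCBBCBBACACBBACACBBCBBCBBACACBBACA  (len 729)
t=7: ACACBBACACBBCBBCBBACACBBACACBBCBBCBBCBBCBBCBBCBBCBBCBBACAC…BACACBBCBBCBBCBBCBBCBBCBBCBBCBBACACBBACACBBCBBCBBACACBBACA  (len 2187)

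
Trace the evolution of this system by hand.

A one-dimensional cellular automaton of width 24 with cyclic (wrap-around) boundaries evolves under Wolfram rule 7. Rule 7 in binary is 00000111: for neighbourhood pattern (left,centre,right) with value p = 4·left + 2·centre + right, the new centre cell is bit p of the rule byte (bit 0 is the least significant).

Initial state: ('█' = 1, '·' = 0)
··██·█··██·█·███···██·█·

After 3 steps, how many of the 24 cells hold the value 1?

6

k=0  ··██·█··██·█·███···██·█·
k=1  ██···█·█···█·····██···█·
k=2  ···███·█·███·████···███·
k=3  ███····█··········██····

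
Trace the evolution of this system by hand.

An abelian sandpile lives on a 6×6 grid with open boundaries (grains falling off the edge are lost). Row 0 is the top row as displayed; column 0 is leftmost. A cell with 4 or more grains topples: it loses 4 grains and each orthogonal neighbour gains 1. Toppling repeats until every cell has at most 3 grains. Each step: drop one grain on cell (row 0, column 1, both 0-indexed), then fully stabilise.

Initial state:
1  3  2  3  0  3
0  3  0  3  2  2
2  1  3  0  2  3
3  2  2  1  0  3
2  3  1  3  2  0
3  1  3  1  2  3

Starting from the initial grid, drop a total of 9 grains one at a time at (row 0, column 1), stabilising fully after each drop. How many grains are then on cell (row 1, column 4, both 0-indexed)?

k=0  1  3  2  3  0  3
0  3  0  3  2  2
2  1  3  0  2  3
3  2  2  1  0  3
2  3  1  3  2  0
3  1  3  1  2  3
k=1  2  1  3  3  0  3
1  0  1  3  2  2
2  2  3  0  2  3
3  2  2  1  0  3
2  3  1  3  2  0
3  1  3  1  2  3
k=2  2  2  3  3  0  3
1  0  1  3  2  2
2  2  3  0  2  3
3  2  2  1  0  3
2  3  1  3  2  0
3  1  3  1  2  3
k=3  2  3  3  3  0  3
1  0  1  3  2  2
2  2  3  0  2  3
3  2  2  1  0  3
2  3  1  3  2  0
3  1  3  1  2  3
k=4  3  1  1  1  1  3
1  1  3  0  3  2
2  2  3  1  2  3
3  2  2  1  0  3
2  3  1  3  2  0
3  1  3  1  2  3
k=5  3  2  1  1  1  3
1  1  3  0  3  2
2  2  3  1  2  3
3  2  2  1  0  3
2  3  1  3  2  0
3  1  3  1  2  3
k=6  3  3  1  1  1  3
1  1  3  0  3  2
2  2  3  1  2  3
3  2  2  1  0  3
2  3  1  3  2  0
3  1  3  1  2  3
k=7  0  1  2  1  1  3
2  2  3  0  3  2
2  2  3  1  2  3
3  2  2  1  0  3
2  3  1  3  2  0
3  1  3  1  2  3
k=8  0  2  2  1  1  3
2  2  3  0  3  2
2  2  3  1  2  3
3  2  2  1  0  3
2  3  1  3  2  0
3  1  3  1  2  3
k=9  0  3  2  1  1  3
2  2  3  0  3  2
2  2  3  1  2  3
3  2  2  1  0  3
2  3  1  3  2  0
3  1  3  1  2  3

3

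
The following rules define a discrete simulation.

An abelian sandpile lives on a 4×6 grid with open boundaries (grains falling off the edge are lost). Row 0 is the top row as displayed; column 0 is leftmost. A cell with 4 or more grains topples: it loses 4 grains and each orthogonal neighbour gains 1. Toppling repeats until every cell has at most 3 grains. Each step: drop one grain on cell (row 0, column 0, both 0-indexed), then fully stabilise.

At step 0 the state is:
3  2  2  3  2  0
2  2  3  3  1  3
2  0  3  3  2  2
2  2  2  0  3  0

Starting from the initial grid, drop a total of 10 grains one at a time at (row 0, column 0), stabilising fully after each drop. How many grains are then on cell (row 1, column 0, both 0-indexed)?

k=0  3  2  2  3  2  0
2  2  3  3  1  3
2  0  3  3  2  2
2  2  2  0  3  0
k=1  0  3  2  3  2  0
3  2  3  3  1  3
2  0  3  3  2  2
2  2  2  0  3  0
k=2  1  3  2  3  2  0
3  2  3  3  1  3
2  0  3  3  2  2
2  2  2  0  3  0
k=3  2  3  2  3  2  0
3  2  3  3  1  3
2  0  3  3  2  2
2  2  2  0  3  0
k=4  3  3  2  3  2  0
3  2  3  3  1  3
2  0  3  3  2  2
2  2  2  0  3  0
k=5  2  2  1  1  3  0
1  1  3  2  2  3
3  2  1  1  3  2
2  2  3  1  3  0
k=6  3  2  1  1  3  0
1  1  3  2  2  3
3  2  1  1  3  2
2  2  3  1  3  0
k=7  0  3  1  1  3  0
2  1  3  2  2  3
3  2  1  1  3  2
2  2  3  1  3  0
k=8  1  3  1  1  3  0
2  1  3  2  2  3
3  2  1  1  3  2
2  2  3  1  3  0
k=9  2  3  1  1  3  0
2  1  3  2  2  3
3  2  1  1  3  2
2  2  3  1  3  0
k=10  3  3  1  1  3  0
2  1  3  2  2  3
3  2  1  1  3  2
2  2  3  1  3  0

2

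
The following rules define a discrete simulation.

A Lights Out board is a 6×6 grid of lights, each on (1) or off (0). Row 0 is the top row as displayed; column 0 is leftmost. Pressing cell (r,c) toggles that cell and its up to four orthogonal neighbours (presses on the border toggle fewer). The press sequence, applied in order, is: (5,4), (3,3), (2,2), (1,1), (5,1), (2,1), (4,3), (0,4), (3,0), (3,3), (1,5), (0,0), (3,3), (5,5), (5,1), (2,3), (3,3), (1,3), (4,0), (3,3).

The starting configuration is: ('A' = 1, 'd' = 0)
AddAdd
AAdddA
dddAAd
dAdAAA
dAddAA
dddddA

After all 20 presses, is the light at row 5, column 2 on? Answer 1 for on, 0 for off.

k=0  AddAdd
AAdddA
dddAAd
dAdAAA
dAddAA
dddddA
k=1  AddAdd
AAdddA
dddAAd
dAdAAA
dAdddA
dddAAd
k=2  AddAdd
AAdddA
ddddAd
dAAddA
dAdAdA
dddAAd
k=3  AddAdd
AAAddA
dAAAAd
dAdddA
dAdAdA
dddAAd
k=4  AAdAdd
dddddA
ddAAAd
dAdddA
dAdAdA
dddAAd
k=5  AAdAdd
dddddA
ddAAAd
dAdddA
dddAdA
AAAAAd
k=6  AAdAdd
dAdddA
AAdAAd
dddddA
dddAdA
AAAAAd
k=7  AAdAdd
dAdddA
AAdAAd
dddAdA
ddAdAA
AAAdAd
k=8  AAddAA
dAddAA
AAdAAd
dddAdA
ddAdAA
AAAdAd
k=9  AAddAA
dAddAA
dAdAAd
AAdAdA
AdAdAA
AAAdAd
k=10  AAddAA
dAddAA
dAddAd
AAAdAA
AdAAAA
AAAdAd
k=11  AAddAd
dAdddd
dAddAA
AAAdAA
AdAAAA
AAAdAd
k=12  ddddAd
AAdddd
dAddAA
AAAdAA
AdAAAA
AAAdAd
k=13  ddddAd
AAdddd
dAdAAA
AAdAdA
AdAdAA
AAAdAd
k=14  ddddAd
AAdddd
dAdAAA
AAdAdA
AdAdAd
AAAddA
k=15  ddddAd
AAdddd
dAdAAA
AAdAdA
AAAdAd
dddddA
k=16  ddddAd
AAdAdd
dAAddA
AAdddA
AAAdAd
dddddA
k=17  ddddAd
AAdAdd
dAAAdA
AAAAAA
AAAAAd
dddddA
k=18  dddAAd
AAAdAd
dAAddA
AAAAAA
AAAAAd
dddddA
k=19  dddAAd
AAAdAd
dAAddA
dAAAAA
ddAAAd
AddddA
k=20  dddAAd
AAAdAd
dAAAdA
dAdddA
ddAdAd
AddddA

0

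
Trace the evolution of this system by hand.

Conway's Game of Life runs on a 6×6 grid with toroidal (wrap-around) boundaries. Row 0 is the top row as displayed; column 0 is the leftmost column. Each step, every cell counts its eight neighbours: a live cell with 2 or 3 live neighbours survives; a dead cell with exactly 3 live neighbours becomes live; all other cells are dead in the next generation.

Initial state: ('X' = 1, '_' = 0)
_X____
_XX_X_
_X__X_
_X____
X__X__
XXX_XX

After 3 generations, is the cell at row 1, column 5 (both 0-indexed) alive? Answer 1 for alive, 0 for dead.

t=0: _X____
_XX_X_
_X__X_
_X____
X__X__
XXX_XX
t=1: ____X_
XXXX__
XX_X__
XXX___
___XX_
__XXXX
t=2: X_____
X__XXX
___X_X
X___XX
X_____
__X__X
t=3: XX_X__
X__X__
___X__
X___X_
XX__X_
XX___X

0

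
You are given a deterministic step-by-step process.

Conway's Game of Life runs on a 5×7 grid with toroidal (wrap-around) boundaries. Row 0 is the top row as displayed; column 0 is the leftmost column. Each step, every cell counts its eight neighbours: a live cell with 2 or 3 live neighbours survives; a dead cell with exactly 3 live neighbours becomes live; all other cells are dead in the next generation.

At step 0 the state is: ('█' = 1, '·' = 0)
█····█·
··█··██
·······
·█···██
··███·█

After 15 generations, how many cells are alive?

5

step 0: █····█·
··█··██
·······
·█···██
··███·█
step 1: ███····
·····██
█······
█·█████
·████··
step 2: █···███
······█
██·█···
█····██
·······
step 3: █····██
·█··█··
·█···█·
██····█
····█··
step 4: █···███
·█··█··
·██··██
██···██
·█·····
step 5: ██··███
·████··
··█·█··
·····█·
·█··█··
step 6: ······█
······█
·██·██·
···███·
·█··█··
step 7: █····█·
█·····█
··█···█
·█·····
···██··
step 8: █···██·
██···█·
·█····█
··██···
····█··
step 9: ██··██·
·█··██·
·█····█
··██···
····██·
step 10: ██·█···
·██·█··
██·███·
··████·
·██··██
step 11: ···████
·····██
█·····█
·······
·····██
step 12: █······
·······
█····██
█····█·
······█
step 13: ·······
█······
█····█·
█····█·
█·····█
step 14: █·····█
······█
██·····
██···█·
█·····█
step 15: ·····█·
·█····█
·█·····
·······
·····█·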